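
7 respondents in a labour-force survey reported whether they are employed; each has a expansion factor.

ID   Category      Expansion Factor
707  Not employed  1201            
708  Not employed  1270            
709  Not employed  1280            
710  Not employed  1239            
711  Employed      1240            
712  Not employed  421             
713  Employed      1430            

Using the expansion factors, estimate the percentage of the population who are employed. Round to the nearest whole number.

Sum of weights for 'Employed' = 1240 + 1430 = 2670
Total weight = 1201 + 1270 + 1280 + 1239 + 1240 + 421 + 1430 = 8081
Weighted proportion = 2670 / 8081 = 0.33040465 → 33.040465%

33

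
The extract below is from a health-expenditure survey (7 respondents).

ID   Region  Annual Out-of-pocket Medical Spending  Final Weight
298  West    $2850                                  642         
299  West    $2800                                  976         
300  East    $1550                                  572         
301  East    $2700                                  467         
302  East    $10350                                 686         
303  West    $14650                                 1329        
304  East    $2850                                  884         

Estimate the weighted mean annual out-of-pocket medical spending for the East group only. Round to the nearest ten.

4510

East rows: 300, 301, 302, 304
Weighted sum = 1550×572 + 2700×467 + 10350×686 + 2850×884
  = 886600 + 1260900 + 7100100 + 2519400 = 11767000
Sum of weights = 2609
Weighted mean = 11767000 / 2609 = 4510.1571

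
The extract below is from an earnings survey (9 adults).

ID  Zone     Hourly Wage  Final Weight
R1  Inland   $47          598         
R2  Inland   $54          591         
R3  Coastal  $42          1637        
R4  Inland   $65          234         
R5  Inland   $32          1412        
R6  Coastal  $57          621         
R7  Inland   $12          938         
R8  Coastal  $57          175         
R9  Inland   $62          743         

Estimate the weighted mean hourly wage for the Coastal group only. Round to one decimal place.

46.9

Coastal rows: R3, R6, R8
Weighted sum = 42×1637 + 57×621 + 57×175
  = 68754 + 35397 + 9975 = 114126
Sum of weights = 1637 + 621 + 175 = 2433
Weighted mean = 114126 / 2433 = 46.907522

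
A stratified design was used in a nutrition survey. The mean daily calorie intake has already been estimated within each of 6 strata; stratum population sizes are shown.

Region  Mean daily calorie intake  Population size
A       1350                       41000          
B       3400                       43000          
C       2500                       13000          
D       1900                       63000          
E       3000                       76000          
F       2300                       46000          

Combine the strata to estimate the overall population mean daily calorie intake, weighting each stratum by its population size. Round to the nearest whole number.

Σ Nₕ·x̄ₕ = 1350×41000 + 3400×43000 + 2500×13000 + 1900×63000 + 3000×76000 + 2300×46000
  = 55350000 + 146200000 + 32500000 + 119700000 + 228000000 + 105800000 = 687550000
Σ Nₕ = 41000 + 43000 + 13000 + 63000 + 76000 + 46000 = 282000
Overall mean = 687550000 / 282000 = 2438.1206

2438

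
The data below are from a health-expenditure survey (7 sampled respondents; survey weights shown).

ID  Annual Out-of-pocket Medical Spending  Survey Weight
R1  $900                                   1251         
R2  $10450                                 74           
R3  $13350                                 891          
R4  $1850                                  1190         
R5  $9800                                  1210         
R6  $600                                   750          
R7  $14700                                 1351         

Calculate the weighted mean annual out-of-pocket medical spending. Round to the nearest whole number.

Weighted sum = 900×1251 + 10450×74 + 13350×891 + 1850×1190 + 9800×1210 + 600×750 + 14700×1351
  = 1125900 + 773300 + 11894850 + 2201500 + 11858000 + 450000 + 19859700 = 48163250
Sum of weights = 1251 + 74 + 891 + 1190 + 1210 + 750 + 1351 = 6717
Weighted mean = 48163250 / 6717 = 7170.3513

7170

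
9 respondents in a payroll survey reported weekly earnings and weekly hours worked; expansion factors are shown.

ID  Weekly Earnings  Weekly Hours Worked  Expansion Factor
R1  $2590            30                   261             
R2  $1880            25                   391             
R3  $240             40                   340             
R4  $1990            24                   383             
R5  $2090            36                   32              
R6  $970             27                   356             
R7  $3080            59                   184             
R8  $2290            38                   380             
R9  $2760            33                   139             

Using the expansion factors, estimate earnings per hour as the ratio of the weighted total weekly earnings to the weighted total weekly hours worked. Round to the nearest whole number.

Σ wᵢ·y = 2590×261 + 1880×391 + 240×340 + 1990×383 + 2090×32 + 970×356 + 3080×184 + 2290×380 + 2760×139
  = 675990 + 735080 + 81600 + 762170 + 66880 + 345320 + 566720 + 870200 + 383640 = 4487600
Σ wᵢ·x = 30×261 + 25×391 + 40×340 + 24×383 + 36×32 + 27×356 + 59×184 + 38×380 + 33×139
  = 7830 + 9775 + 13600 + 9192 + 1152 + 9612 + 10856 + 14440 + 4587 = 81044
Ratio = 4487600 / 81044 = 55.37239

55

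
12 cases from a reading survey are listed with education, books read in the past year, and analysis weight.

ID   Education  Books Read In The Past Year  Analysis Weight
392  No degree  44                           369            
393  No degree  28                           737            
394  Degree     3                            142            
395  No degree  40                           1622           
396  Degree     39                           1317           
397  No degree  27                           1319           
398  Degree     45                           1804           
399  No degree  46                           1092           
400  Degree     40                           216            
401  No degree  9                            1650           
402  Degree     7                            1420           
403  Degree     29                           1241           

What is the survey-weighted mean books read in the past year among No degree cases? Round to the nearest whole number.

No degree rows: 392, 393, 395, 397, 399, 401
Weighted sum = 44×369 + 28×737 + 40×1622 + 27×1319 + 46×1092 + 9×1650
  = 202447
Sum of weights = 369 + 737 + 1622 + 1319 + 1092 + 1650 = 6789
Weighted mean = 202447 / 6789 = 29.819856

30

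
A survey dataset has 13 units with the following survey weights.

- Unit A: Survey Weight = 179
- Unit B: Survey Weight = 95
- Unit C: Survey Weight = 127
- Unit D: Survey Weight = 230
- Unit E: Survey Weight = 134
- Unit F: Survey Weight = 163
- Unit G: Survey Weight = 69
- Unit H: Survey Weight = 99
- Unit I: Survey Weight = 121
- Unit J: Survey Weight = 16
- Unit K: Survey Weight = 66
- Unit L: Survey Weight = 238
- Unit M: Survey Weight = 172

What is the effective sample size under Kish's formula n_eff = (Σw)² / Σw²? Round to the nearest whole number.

Σ wᵢ = 1709
Σ wᵢ² = 274663
n_eff = 1709² / 274663 = 2920681 / 274663 = 10.633689

11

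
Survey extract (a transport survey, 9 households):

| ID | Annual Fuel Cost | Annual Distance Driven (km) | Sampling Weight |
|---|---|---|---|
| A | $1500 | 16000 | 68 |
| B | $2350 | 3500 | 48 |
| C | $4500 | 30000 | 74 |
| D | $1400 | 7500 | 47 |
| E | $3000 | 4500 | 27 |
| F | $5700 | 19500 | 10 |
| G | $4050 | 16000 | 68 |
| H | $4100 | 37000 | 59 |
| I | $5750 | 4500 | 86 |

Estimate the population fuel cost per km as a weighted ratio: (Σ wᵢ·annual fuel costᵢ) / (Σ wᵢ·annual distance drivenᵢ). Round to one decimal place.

0.2

Σ wᵢ·y = 1763400
Σ wᵢ·x = 16000×68 + 3500×48 + 30000×74 + 7500×47 + 4500×27 + 19500×10 + 16000×68 + 37000×59 + 4500×86
  = 1088000 + 168000 + 2220000 + 352500 + 121500 + 195000 + 1088000 + 2183000 + 387000 = 7803000
Ratio = 1763400 / 7803000 = 0.22599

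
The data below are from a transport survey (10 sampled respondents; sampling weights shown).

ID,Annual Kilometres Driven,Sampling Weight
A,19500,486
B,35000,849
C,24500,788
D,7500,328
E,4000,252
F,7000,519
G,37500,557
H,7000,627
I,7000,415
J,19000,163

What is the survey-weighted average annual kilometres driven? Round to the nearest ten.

19440

Weighted sum = 19500×486 + 35000×849 + 24500×788 + 7500×328 + 4000×252 + 7000×519 + 37500×557 + 7000×627 + 7000×415 + 19000×163
  = 9477000 + 29715000 + 19306000 + 2460000 + 1008000 + 3633000 + 20887500 + 4389000 + 2905000 + 3097000 = 96877500
Sum of weights = 4984
Weighted mean = 96877500 / 4984 = 19437.701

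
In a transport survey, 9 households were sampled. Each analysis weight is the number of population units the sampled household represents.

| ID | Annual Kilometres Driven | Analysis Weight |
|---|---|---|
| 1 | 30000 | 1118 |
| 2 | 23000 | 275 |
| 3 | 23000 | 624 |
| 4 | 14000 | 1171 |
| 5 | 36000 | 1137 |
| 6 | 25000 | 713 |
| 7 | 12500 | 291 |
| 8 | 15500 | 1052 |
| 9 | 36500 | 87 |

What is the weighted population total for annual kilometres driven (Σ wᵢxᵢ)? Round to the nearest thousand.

Weighted total = 30000×1118 + 23000×275 + 23000×624 + 14000×1171 + 36000×1137 + 25000×713 + 12500×291 + 15500×1052 + 36500×87
  = 33540000 + 6325000 + 14352000 + 16394000 + 40932000 + 17825000 + 3637500 + 16306000 + 3175500 = 152487000

152487000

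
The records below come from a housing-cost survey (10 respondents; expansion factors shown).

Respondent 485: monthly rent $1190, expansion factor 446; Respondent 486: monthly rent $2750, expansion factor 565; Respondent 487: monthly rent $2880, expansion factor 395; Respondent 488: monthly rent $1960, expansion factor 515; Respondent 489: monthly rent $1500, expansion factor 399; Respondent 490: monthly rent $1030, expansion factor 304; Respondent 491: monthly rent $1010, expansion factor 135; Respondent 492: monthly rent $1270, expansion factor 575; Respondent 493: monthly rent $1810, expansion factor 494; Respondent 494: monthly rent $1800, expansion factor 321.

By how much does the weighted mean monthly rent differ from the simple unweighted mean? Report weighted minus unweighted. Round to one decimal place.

83.2

Unweighted sum = 1190 + 2750 + 2880 + 1960 + 1500 + 1030 + 1010 + 1270 + 1810 + 1800 = 17200
Unweighted mean = 17200 / 10 = 1720
Weighted sum = 1190×446 + 2750×565 + 2880×395 + 1960×515 + 1500×399 + 1030×304 + 1010×135 + 1270×575 + 1810×494 + 1800×321
  = 530740 + 1553750 + 1137600 + 1009400 + 598500 + 313120 + 136350 + 730250 + 894140 + 577800 = 7481650
Sum of weights = 446 + 565 + 395 + 515 + 399 + 304 + 135 + 575 + 494 + 321 = 4149
Weighted mean = 7481650 / 4149 = 1803.2417
Difference (weighted minus unweighted) = 83.241745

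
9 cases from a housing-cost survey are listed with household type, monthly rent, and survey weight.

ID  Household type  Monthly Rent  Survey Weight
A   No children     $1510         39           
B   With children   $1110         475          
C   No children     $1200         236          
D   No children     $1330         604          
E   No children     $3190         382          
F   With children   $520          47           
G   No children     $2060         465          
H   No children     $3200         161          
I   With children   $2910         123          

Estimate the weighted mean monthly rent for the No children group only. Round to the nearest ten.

2030

No children rows: A, C, D, E, G, H
Weighted sum = 3837090
Sum of weights = 39 + 236 + 604 + 382 + 465 + 161 = 1887
Weighted mean = 3837090 / 1887 = 2033.434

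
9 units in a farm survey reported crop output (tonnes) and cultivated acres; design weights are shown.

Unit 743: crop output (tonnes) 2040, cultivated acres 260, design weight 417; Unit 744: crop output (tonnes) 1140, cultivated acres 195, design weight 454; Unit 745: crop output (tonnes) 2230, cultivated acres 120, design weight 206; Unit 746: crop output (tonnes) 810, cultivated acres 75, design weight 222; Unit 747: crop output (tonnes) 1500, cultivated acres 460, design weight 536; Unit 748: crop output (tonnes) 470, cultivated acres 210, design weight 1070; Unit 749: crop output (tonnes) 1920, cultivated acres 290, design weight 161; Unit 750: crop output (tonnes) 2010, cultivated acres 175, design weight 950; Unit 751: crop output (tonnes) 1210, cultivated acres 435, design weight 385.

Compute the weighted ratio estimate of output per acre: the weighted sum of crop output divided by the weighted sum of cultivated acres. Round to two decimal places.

Σ wᵢ·y = 5998810
Σ wᵢ·x = 1089995
Ratio = 5998810 / 1089995 = 5.5035207

5.50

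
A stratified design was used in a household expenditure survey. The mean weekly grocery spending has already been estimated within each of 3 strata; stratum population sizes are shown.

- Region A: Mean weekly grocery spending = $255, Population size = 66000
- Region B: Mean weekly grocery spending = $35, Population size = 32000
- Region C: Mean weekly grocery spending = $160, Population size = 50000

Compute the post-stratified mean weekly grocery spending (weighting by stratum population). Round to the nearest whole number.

Σ Nₕ·x̄ₕ = 255×66000 + 35×32000 + 160×50000
  = 16830000 + 1120000 + 8000000 = 25950000
Σ Nₕ = 66000 + 32000 + 50000 = 148000
Overall mean = 25950000 / 148000 = 175.33784

175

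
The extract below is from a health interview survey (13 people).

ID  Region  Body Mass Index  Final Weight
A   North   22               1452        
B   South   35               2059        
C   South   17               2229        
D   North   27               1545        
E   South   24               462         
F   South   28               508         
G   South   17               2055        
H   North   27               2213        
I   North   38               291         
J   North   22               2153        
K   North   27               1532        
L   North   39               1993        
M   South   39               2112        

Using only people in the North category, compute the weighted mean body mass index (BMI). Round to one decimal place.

North rows: A, D, H, I, J, K, L
Weighted sum = 22×1452 + 27×1545 + 27×2213 + 38×291 + 22×2153 + 27×1532 + 39×1993
  = 31944 + 41715 + 59751 + 11058 + 47366 + 41364 + 77727 = 310925
Sum of weights = 11179
Weighted mean = 310925 / 11179 = 27.813311

27.8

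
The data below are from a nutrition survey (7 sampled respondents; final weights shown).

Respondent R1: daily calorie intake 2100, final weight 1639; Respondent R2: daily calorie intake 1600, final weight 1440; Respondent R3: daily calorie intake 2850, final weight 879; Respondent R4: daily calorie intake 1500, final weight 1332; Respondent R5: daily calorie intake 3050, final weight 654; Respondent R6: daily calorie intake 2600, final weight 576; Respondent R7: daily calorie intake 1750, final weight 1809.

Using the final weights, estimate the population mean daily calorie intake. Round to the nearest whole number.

2030

Weighted sum = 2100×1639 + 1600×1440 + 2850×879 + 1500×1332 + 3050×654 + 2600×576 + 1750×1809
  = 3441900 + 2304000 + 2505150 + 1998000 + 1994700 + 1497600 + 3165750 = 16907100
Sum of weights = 1639 + 1440 + 879 + 1332 + 654 + 576 + 1809 = 8329
Weighted mean = 16907100 / 8329 = 2029.9076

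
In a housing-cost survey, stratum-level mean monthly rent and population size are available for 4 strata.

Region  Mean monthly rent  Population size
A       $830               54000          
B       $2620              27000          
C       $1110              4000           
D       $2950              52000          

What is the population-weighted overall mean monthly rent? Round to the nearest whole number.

Σ Nₕ·x̄ₕ = 830×54000 + 2620×27000 + 1110×4000 + 2950×52000
  = 44820000 + 70740000 + 4440000 + 153400000 = 273400000
Σ Nₕ = 54000 + 27000 + 4000 + 52000 = 137000
Overall mean = 273400000 / 137000 = 1995.6204

1996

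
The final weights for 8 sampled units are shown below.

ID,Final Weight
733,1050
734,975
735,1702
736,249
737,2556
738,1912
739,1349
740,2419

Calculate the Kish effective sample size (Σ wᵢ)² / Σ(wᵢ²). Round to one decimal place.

6.5

Σ wᵢ = 1050 + 975 + 1702 + 249 + 2556 + 1912 + 1349 + 2419 = 12212
Σ wᵢ² = 1102500 + 950625 + 2896804 + 62001 + 6533136 + 3655744 + 1819801 + 5851561 = 22872172
n_eff = 12212² / 22872172 = 149132944 / 22872172 = 6.5202791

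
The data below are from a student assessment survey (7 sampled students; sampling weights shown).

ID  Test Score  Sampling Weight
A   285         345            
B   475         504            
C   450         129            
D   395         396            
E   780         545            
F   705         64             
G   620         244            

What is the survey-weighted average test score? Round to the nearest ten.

530

Weighted sum = 285×345 + 475×504 + 450×129 + 395×396 + 780×545 + 705×64 + 620×244
  = 1173695
Sum of weights = 345 + 504 + 129 + 396 + 545 + 64 + 244 = 2227
Weighted mean = 1173695 / 2227 = 527.02964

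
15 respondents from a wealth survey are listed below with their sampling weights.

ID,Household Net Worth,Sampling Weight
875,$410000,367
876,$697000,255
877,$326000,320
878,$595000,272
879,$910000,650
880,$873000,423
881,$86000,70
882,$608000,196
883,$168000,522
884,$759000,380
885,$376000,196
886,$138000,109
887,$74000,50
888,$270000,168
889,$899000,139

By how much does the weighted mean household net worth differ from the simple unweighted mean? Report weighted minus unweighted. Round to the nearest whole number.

Unweighted sum = 7189000
Unweighted mean = 7189000 / 15 = 479266.67
Weighted sum = 2319207000
Sum of weights = 4117
Weighted mean = 2319207000 / 4117 = 563324.51
Difference (weighted minus unweighted) = 84057.841

84058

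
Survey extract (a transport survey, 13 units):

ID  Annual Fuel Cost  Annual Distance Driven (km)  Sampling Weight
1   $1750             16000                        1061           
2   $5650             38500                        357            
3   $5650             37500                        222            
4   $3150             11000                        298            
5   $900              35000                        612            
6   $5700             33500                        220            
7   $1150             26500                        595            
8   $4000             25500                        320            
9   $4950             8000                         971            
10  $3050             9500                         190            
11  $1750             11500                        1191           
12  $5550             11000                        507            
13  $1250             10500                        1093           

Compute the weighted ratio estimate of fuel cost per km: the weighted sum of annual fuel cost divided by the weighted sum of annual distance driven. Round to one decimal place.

0.2

Σ wᵢ·y = 21486150
Σ wᵢ·x = 135364000
Ratio = 21486150 / 135364000 = 0.15872869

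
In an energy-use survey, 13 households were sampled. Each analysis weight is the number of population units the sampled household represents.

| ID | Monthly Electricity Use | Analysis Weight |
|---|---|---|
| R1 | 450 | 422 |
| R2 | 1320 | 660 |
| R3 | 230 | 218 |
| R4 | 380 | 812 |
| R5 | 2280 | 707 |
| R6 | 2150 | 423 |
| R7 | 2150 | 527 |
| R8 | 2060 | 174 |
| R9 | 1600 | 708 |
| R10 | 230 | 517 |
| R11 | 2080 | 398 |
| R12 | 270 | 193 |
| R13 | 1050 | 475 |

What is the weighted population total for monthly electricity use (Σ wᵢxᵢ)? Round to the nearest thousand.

8063000

Weighted total = 8063110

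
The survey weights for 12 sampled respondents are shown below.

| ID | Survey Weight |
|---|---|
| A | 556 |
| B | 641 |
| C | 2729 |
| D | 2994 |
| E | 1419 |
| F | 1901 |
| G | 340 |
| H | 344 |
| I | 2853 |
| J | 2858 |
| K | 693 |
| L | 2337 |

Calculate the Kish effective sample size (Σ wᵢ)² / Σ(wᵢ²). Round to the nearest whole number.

Σ wᵢ = 556 + 641 + 2729 + 2994 + 1419 + 1901 + 340 + 344 + 2853 + 2858 + 693 + 2337 = 19665
Σ wᵢ² = 45242383
n_eff = 19665² / 45242383 = 386712225 / 45242383 = 8.5475653

9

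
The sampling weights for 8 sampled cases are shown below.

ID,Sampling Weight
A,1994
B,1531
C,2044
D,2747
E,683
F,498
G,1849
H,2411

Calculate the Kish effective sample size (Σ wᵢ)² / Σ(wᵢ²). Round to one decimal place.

6.8

Σ wᵢ = 1994 + 1531 + 2044 + 2747 + 683 + 498 + 1849 + 2411 = 13757
Σ wᵢ² = 3976036 + 2343961 + 4177936 + 7546009 + 466489 + 248004 + 3418801 + 5812921 = 27990157
n_eff = 13757² / 27990157 = 189255049 / 27990157 = 6.7614858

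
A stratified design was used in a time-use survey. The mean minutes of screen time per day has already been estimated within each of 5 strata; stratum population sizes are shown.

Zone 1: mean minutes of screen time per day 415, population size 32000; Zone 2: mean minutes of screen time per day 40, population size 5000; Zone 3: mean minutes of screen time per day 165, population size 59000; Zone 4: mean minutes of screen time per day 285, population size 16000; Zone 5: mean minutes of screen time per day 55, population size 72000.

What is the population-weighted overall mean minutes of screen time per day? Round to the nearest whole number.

Σ Nₕ·x̄ₕ = 415×32000 + 40×5000 + 165×59000 + 285×16000 + 55×72000
  = 31735000
Σ Nₕ = 32000 + 5000 + 59000 + 16000 + 72000 = 184000
Overall mean = 31735000 / 184000 = 172.47283

172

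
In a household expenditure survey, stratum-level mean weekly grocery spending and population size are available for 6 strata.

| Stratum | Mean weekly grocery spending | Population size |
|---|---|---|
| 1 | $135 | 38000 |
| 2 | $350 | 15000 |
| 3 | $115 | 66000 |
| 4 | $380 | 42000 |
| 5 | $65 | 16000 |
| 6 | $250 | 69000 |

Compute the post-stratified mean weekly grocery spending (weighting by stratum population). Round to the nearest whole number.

Σ Nₕ·x̄ₕ = 52220000
Σ Nₕ = 38000 + 15000 + 66000 + 42000 + 16000 + 69000 = 246000
Overall mean = 52220000 / 246000 = 212.27642

212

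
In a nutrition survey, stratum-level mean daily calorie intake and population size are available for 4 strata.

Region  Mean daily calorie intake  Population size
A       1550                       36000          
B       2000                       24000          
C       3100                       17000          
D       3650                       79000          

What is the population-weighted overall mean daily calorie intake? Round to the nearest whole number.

2852

Σ Nₕ·x̄ₕ = 1550×36000 + 2000×24000 + 3100×17000 + 3650×79000
  = 444850000
Σ Nₕ = 36000 + 24000 + 17000 + 79000 = 156000
Overall mean = 444850000 / 156000 = 2851.6026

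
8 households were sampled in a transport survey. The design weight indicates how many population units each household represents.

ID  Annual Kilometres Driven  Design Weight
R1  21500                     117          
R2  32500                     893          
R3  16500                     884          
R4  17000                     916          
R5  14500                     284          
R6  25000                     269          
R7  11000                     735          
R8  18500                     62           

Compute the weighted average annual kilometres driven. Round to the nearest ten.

Weighted sum = 21500×117 + 32500×893 + 16500×884 + 17000×916 + 14500×284 + 25000×269 + 11000×735 + 18500×62
  = 81771000
Sum of weights = 4160
Weighted mean = 81771000 / 4160 = 19656.49

19660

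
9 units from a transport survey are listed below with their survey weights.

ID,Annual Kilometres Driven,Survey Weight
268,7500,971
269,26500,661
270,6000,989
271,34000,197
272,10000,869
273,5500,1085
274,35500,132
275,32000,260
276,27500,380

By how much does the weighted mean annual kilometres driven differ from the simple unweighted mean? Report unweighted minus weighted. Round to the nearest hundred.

Unweighted sum = 7500 + 26500 + 6000 + 34000 + 10000 + 5500 + 35500 + 32000 + 27500 = 184500
Unweighted mean = 184500 / 9 = 20500
Weighted sum = 7500×971 + 26500×661 + 6000×989 + 34000×197 + 10000×869 + 5500×1085 + 35500×132 + 32000×260 + 27500×380
  = 7282500 + 17516500 + 5934000 + 6698000 + 8690000 + 5967500 + 4686000 + 8320000 + 10450000 = 75544500
Sum of weights = 5544
Weighted mean = 75544500 / 5544 = 13626.353
Difference (unweighted minus weighted) = 6873.6472

6900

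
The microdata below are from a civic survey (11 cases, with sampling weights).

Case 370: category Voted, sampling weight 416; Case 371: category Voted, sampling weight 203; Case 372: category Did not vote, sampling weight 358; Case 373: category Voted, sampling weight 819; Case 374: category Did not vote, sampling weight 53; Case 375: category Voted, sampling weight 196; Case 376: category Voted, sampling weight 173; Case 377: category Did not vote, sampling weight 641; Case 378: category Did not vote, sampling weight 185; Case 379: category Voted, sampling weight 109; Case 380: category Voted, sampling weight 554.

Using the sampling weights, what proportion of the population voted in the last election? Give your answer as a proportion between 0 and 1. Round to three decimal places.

Sum of weights for 'Voted' = 416 + 203 + 819 + 196 + 173 + 109 + 554 = 2470
Total weight = 416 + 203 + 358 + 819 + 53 + 196 + 173 + 641 + 185 + 109 + 554 = 3707
Weighted proportion = 2470 / 3707 = 0.66630699

0.666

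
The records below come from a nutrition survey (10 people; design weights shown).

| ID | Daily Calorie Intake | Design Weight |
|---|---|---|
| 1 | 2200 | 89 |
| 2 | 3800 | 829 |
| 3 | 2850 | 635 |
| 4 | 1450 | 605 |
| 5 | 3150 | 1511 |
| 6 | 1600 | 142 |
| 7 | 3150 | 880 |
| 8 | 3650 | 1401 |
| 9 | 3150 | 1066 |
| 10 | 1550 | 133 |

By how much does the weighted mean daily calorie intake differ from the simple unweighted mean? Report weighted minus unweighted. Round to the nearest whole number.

Unweighted sum = 2200 + 3800 + 2850 + 1450 + 3150 + 1600 + 3150 + 3650 + 3150 + 1550 = 26550
Unweighted mean = 26550 / 10 = 2655
Weighted sum = 2200×89 + 3800×829 + 2850×635 + 1450×605 + 3150×1511 + 1600×142 + 3150×880 + 3650×1401 + 3150×1066 + 1550×133
  = 195800 + 3150200 + 1809750 + 877250 + 4759650 + 227200 + 2772000 + 5113650 + 3357900 + 206150 = 22469550
Sum of weights = 89 + 829 + 635 + 605 + 1511 + 142 + 880 + 1401 + 1066 + 133 = 7291
Weighted mean = 22469550 / 7291 = 3081.8201
Difference (weighted minus unweighted) = 426.82005

427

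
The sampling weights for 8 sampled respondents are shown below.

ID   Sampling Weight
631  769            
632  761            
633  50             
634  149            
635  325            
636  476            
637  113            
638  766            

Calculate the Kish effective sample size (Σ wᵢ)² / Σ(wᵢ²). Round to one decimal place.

Σ wᵢ = 769 + 761 + 50 + 149 + 325 + 476 + 113 + 766 = 3409
Σ wᵢ² = 591361 + 579121 + 2500 + 22201 + 105625 + 226576 + 12769 + 586756 = 2126909
n_eff = 3409² / 2126909 = 11621281 / 2126909 = 5.4639296

5.5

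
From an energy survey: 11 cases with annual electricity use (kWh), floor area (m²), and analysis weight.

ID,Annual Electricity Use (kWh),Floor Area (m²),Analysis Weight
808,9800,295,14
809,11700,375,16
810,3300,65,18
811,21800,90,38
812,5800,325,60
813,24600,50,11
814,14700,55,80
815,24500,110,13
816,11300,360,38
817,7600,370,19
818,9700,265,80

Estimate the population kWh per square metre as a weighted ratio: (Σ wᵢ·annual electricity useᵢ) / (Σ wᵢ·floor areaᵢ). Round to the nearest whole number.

57

Σ wᵢ·y = 9800×14 + 11700×16 + 3300×18 + 21800×38 + 5800×60 + 24600×11 + 14700×80 + 24500×13 + 11300×38 + 7600×19 + 9700×80
  = 137200 + 187200 + 59400 + 828400 + 348000 + 270600 + 1176000 + 318500 + 429400 + 144400 + 776000 = 4675100
Σ wᵢ·x = 295×14 + 375×16 + 65×18 + 90×38 + 325×60 + 50×11 + 55×80 + 110×13 + 360×38 + 370×19 + 265×80
  = 4130 + 6000 + 1170 + 3420 + 19500 + 550 + 4400 + 1430 + 13680 + 7030 + 21200 = 82510
Ratio = 4675100 / 82510 = 56.661011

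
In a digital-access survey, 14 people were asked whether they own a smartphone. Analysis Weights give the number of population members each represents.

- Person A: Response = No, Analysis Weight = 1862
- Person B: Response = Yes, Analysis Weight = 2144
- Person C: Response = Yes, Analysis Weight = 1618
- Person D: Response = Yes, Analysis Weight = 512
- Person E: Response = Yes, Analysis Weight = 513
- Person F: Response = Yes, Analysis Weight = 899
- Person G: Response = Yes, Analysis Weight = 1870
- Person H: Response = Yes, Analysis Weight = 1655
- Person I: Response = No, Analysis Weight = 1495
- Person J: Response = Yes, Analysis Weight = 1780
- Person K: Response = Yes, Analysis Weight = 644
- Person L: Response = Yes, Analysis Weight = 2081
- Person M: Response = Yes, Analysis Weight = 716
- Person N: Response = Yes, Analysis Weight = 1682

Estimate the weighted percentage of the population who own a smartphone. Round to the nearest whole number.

Sum of weights for 'Yes' = 2144 + 1618 + 512 + 513 + 899 + 1870 + 1655 + 1780 + 644 + 2081 + 716 + 1682 = 16114
Total weight = 19471
Weighted proportion = 16114 / 19471 = 0.82758975 → 82.758975%

83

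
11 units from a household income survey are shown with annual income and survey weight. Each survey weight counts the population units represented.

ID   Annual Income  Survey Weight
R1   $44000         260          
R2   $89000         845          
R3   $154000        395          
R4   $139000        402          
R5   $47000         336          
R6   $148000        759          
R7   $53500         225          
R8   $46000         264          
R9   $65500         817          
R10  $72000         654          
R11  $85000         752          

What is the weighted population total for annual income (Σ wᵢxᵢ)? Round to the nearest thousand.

520180000

Weighted total = 44000×260 + 89000×845 + 154000×395 + 139000×402 + 47000×336 + 148000×759 + 53500×225 + 46000×264 + 65500×817 + 72000×654 + 85000×752
  = 11440000 + 75205000 + 60830000 + 55878000 + 15792000 + 112332000 + 12037500 + 12144000 + 53513500 + 47088000 + 63920000 = 520180000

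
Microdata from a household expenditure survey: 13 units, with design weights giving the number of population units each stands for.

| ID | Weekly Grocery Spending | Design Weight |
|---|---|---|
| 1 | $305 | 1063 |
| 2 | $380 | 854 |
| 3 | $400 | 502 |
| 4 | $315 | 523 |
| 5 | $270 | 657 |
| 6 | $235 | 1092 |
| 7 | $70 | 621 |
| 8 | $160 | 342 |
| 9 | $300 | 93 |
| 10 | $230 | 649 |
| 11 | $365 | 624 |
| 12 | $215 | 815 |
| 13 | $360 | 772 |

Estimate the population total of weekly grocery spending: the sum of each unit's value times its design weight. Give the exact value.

2404555

Weighted total = 2404555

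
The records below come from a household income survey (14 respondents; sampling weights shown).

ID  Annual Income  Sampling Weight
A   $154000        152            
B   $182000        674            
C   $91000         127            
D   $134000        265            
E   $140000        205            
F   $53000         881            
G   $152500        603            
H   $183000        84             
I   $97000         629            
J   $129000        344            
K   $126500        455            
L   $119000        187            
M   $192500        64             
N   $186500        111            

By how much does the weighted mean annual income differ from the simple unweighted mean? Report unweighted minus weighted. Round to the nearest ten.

Unweighted sum = 1940000
Unweighted mean = 1940000 / 14 = 138571.43
Weighted sum = 594086500
Sum of weights = 4781
Weighted mean = 594086500 / 4781 = 124259.88
Difference (unweighted minus weighted) = 14311.546

14310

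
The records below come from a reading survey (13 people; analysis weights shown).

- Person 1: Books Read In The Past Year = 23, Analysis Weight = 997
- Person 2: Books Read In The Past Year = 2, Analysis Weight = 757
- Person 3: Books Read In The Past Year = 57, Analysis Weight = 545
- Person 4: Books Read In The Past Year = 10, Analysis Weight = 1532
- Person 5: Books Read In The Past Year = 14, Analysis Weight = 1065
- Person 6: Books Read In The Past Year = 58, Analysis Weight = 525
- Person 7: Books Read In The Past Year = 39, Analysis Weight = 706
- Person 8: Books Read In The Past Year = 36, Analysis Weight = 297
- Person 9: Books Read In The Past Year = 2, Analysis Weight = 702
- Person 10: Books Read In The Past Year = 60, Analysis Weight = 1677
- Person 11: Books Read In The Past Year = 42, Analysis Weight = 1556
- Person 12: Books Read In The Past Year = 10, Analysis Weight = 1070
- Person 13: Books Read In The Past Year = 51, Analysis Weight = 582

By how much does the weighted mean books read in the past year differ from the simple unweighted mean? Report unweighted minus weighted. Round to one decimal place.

Unweighted sum = 404
Unweighted mean = 404 / 13 = 31.076923
Weighted sum = 362174
Sum of weights = 12011
Weighted mean = 362174 / 12011 = 30.153526
Difference (unweighted minus weighted) = 0.92339714

0.9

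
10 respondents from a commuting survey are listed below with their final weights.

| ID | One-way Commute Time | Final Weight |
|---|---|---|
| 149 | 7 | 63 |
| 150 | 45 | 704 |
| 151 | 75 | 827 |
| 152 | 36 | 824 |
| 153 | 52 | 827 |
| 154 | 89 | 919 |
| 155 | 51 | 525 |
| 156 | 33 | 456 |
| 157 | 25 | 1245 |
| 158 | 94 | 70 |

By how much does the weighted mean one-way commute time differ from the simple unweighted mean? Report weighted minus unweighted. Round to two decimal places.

0.09

Unweighted sum = 7 + 45 + 75 + 36 + 52 + 89 + 51 + 33 + 25 + 94 = 507
Unweighted mean = 507 / 10 = 50.7
Weighted sum = 7×63 + 45×704 + 75×827 + 36×824 + 52×827 + 89×919 + 51×525 + 33×456 + 25×1245 + 94×70
  = 328133
Sum of weights = 63 + 704 + 827 + 824 + 827 + 919 + 525 + 456 + 1245 + 70 = 6460
Weighted mean = 328133 / 6460 = 50.794582
Difference (weighted minus unweighted) = 0.094582043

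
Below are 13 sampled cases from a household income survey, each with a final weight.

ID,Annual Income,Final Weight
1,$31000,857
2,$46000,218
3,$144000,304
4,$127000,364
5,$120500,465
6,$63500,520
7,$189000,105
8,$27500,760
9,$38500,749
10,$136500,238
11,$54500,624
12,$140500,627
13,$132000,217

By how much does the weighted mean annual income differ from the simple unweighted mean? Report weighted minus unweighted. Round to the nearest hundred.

Unweighted sum = 1250500
Unweighted mean = 1250500 / 13 = 96192.308
Weighted sum = 468465500
Sum of weights = 6048
Weighted mean = 468465500 / 6048 = 77457.92
Difference (weighted minus unweighted) = -18734.388

-18700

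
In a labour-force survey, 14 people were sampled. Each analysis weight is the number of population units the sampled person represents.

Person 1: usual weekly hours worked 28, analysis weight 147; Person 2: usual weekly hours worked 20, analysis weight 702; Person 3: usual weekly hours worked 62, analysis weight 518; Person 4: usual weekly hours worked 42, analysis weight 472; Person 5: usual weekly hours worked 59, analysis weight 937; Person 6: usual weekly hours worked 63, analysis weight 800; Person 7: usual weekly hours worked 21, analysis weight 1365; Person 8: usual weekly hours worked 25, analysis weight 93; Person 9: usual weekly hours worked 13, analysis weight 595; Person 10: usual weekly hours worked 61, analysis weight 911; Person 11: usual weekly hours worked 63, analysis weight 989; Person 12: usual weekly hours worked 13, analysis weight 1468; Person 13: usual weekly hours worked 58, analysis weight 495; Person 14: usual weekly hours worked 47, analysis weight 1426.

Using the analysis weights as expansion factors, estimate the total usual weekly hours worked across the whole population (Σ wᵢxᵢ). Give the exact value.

447198

Weighted total = 447198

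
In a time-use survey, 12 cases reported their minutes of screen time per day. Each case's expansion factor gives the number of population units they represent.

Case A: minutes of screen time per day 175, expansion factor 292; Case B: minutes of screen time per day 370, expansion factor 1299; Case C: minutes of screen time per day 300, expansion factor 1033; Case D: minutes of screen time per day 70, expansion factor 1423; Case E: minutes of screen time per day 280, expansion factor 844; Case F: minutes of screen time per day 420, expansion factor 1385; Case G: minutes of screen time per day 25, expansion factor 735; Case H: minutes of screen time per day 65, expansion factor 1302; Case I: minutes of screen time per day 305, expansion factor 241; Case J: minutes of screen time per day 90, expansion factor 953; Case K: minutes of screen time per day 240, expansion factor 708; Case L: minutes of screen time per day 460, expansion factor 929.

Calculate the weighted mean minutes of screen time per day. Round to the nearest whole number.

235

Weighted sum = 175×292 + 370×1299 + 300×1033 + 70×1423 + 280×844 + 420×1385 + 25×735 + 65×1302 + 305×241 + 90×953 + 240×708 + 460×929
  = 2618800
Sum of weights = 292 + 1299 + 1033 + 1423 + 844 + 1385 + 735 + 1302 + 241 + 953 + 708 + 929 = 11144
Weighted mean = 2618800 / 11144 = 234.99641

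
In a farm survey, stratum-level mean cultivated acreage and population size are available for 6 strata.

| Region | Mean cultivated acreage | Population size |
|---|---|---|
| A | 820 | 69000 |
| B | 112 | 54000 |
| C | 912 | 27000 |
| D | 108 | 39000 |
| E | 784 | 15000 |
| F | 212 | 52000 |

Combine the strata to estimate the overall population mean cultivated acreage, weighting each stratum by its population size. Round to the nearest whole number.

446

Σ Nₕ·x̄ₕ = 820×69000 + 112×54000 + 912×27000 + 108×39000 + 784×15000 + 212×52000
  = 56580000 + 6048000 + 24624000 + 4212000 + 11760000 + 11024000 = 114248000
Σ Nₕ = 256000
Overall mean = 114248000 / 256000 = 446.28125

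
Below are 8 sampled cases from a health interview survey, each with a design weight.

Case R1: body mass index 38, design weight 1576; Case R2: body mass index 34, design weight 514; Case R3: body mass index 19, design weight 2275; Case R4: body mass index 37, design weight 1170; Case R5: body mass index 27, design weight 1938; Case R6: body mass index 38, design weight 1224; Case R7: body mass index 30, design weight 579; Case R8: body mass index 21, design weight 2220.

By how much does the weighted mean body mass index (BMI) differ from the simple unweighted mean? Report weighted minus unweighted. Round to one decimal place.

Unweighted sum = 38 + 34 + 19 + 37 + 27 + 38 + 30 + 21 = 244
Unweighted mean = 244 / 8 = 30.5
Weighted sum = 326707
Sum of weights = 1576 + 514 + 2275 + 1170 + 1938 + 1224 + 579 + 2220 = 11496
Weighted mean = 326707 / 11496 = 28.419189
Difference (weighted minus unweighted) = -2.0808107

-2.1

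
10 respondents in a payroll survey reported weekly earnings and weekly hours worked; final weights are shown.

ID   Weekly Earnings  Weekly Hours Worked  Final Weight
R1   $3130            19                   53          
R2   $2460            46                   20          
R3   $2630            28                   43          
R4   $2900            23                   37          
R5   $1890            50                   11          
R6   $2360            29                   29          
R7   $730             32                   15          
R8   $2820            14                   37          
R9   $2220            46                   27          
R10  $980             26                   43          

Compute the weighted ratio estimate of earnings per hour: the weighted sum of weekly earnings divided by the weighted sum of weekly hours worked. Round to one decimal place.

85.0

Σ wᵢ·y = 742080
Σ wᵢ·x = 19×53 + 46×20 + 28×43 + 23×37 + 50×11 + 29×29 + 32×15 + 14×37 + 46×27 + 26×43
  = 8731
Ratio = 742080 / 8731 = 84.993701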